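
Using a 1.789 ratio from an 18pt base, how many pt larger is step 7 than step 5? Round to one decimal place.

725.9pt

Step 5: 18.0 × 1.789⁵ = 329.856pt
Step 7: 18.0 × 1.789⁷ = 1055.711pt
Difference: 1055.711 − 329.856 = 725.855pt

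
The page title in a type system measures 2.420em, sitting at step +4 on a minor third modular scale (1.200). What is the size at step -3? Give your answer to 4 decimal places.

0.6754em

2.420 ÷ 1.200⁷ = 2.420 ÷ 3.58318 ≈ 0.6754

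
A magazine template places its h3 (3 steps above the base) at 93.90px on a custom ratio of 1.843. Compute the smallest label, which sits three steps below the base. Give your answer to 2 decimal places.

2.40px

The gap is -3 − (3) = -6 steps, so the factor is 1.843^-6.
93.90 ÷ 1.843⁶ = 93.90 ÷ 39.18790 ≈ 2.396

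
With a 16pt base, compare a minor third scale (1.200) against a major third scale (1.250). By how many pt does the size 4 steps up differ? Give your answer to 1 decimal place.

5.9pt

Minor third: 16.0 × 1.200⁴ = 33.178pt
Major third: 16.0 × 1.250⁴ = 39.062pt
Difference: 39.062 − 33.178 = 5.884pt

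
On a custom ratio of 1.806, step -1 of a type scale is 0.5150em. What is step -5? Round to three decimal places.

0.048em

Moving from step -1 to step -5 is 4 steps down, so divide by r⁴.
0.5150 ÷ 1.806⁴ = 0.5150 ÷ 10.63827 ≈ 0.048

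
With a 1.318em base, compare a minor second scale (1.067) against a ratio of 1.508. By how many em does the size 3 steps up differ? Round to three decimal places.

Minor second: 1.318 × 1.067³ = 1.60106em
At 1.508: 1.318 × 1.508³ = 4.51980em
Difference: 4.51980 − 1.60106 = 2.91874em

2.919em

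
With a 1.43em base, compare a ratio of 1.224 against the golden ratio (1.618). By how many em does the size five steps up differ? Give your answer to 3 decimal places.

11.929em

At 1.224: 1.43 × 1.224⁵ = 3.92865em
Golden ratio: 1.43 × 1.618⁵ = 15.85728em
Difference: 15.85728 − 3.92865 = 11.92863em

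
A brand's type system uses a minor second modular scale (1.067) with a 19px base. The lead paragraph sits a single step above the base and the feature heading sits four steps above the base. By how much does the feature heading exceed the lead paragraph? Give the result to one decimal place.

Step 1: 19.0 × 1.067 = 20.273px
Step 4: 19.0 × 1.067⁴ = 24.627px
Difference: 24.627 − 20.273 = 4.354px

4.4px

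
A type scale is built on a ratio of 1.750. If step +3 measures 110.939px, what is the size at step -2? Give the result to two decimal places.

Moving from step +3 to step -2 is 5 steps down, so divide by r⁵.
110.939 ÷ 1.750⁵ = 110.939 ÷ 16.41309 ≈ 6.759

6.76px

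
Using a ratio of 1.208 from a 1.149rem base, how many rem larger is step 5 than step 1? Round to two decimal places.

1.57rem

Step 1: 1.149 × 1.208 = 1.3880rem
Step 5: 1.149 × 1.208⁵ = 2.9557rem
Difference: 2.9557 − 1.3880 = 1.5677rem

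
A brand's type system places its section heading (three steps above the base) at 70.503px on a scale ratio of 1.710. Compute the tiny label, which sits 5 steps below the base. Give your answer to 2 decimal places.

Moving from step +3 to step -5 is 8 steps down, so divide by r⁸.
70.503 ÷ 1.710⁸ = 70.503 ÷ 73.10867 ≈ 0.964

0.96px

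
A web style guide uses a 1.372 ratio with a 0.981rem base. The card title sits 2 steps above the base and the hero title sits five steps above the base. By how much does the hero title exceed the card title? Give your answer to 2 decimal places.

2.92rem

Step 2: 0.981 × 1.372² = 1.8466rem
Step 5: 0.981 × 1.372⁵ = 4.7691rem
Difference: 4.7691 − 1.8466 = 2.9225rem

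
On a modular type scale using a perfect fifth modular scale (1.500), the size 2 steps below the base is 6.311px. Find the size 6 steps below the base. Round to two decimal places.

1.25px

Moving from step -2 to step -6 is 4 steps down, so divide by r⁴.
6.311 ÷ 1.500⁴ = 6.311 ÷ 5.06250 ≈ 1.247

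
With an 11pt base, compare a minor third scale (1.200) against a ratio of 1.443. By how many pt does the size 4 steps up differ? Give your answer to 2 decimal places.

Minor third: 11.0 × 1.200⁴ = 22.8096pt
At 1.443: 11.0 × 1.443⁴ = 47.6934pt
Difference: 47.6934 − 22.8096 = 24.8838pt

24.88pt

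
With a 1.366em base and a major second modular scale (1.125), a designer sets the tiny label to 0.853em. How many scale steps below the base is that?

1.125ⁿ = 1.366 / 0.853 = 1.6014
n = ln(1.6014) / ln(1.125) = 0.4709 / 0.1178 ≈ 4.00

4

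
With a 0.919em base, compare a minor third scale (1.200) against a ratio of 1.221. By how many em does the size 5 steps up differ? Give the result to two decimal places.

0.21em

Minor third: 0.919 × 1.200⁵ = 2.2868em
At 1.221: 0.919 × 1.221⁵ = 2.4940em
Difference: 2.4940 − 2.2868 = 0.2072em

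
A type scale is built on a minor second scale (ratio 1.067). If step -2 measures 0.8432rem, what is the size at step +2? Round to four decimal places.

1.0929rem

Moving from step -2 to step +2 is 4 steps up, so multiply by r⁴.
0.8432 × 1.067⁴ = 0.8432 × 1.29616 ≈ 1.0929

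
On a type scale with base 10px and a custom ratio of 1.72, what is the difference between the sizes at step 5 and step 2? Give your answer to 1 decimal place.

Step 2: 10.0 × 1.72² = 29.584px
Step 5: 10.0 × 1.72⁵ = 150.537px
Difference: 150.537 − 29.584 = 120.953px

121.0px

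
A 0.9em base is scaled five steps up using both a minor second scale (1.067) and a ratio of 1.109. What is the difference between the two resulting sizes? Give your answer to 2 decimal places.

0.27em

Minor second: 0.9 × 1.067⁵ = 1.2447em
At 1.109: 0.9 × 1.109⁵ = 1.5097em
Difference: 1.5097 − 1.2447 = 0.2650em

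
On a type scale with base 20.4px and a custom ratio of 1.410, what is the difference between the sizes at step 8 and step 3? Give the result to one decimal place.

261.5px

Step 3: 20.4 × 1.410³ = 57.186px
Step 8: 20.4 × 1.410⁸ = 318.701px
Difference: 318.701 − 57.186 = 261.515px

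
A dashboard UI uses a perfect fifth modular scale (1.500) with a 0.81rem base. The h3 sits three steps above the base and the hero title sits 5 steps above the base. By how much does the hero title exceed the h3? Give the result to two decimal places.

3.42rem

Step 3: 0.81 × 1.500³ = 2.7338rem
Step 5: 0.81 × 1.500⁵ = 6.1509rem
Difference: 6.1509 − 2.7338 = 3.4171rem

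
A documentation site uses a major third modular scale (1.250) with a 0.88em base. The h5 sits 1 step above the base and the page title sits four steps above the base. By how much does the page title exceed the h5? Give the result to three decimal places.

1.048em

Step 1: 0.88 × 1.250 = 1.10000em
Step 4: 0.88 × 1.250⁴ = 2.14844em
Difference: 2.14844 − 1.10000 = 1.04844em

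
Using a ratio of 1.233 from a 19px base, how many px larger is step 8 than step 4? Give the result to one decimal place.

57.6px

Step 4: 19.0 × 1.233⁴ = 43.914px
Step 8: 19.0 × 1.233⁸ = 101.498px
Difference: 101.498 − 43.914 = 57.584px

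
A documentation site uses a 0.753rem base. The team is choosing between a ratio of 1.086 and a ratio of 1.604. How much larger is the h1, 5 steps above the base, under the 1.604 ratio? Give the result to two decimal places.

At 1.086: 0.753 × 1.086⁵ = 1.1375rem
At 1.604: 0.753 × 1.604⁵ = 7.9950rem
Difference: 7.9950 − 1.1375 = 6.8575rem

6.86rem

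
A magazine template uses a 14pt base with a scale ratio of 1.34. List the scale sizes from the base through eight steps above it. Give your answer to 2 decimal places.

Step 0: 14pt
Step 1: 14.0 × 1.34 = 18.76
Step 2: 14.0 × 1.34² = 25.14
Step 3: 14.0 × 1.34³ = 33.69
Step 4: 14.0 × 1.34⁴ = 45.14
Step 5: 14.0 × 1.34⁵ = 60.49
Step 6: 14.0 × 1.34⁶ = 81.05
Step 7: 14.0 × 1.34⁷ = 108.61
Step 8: 14.0 × 1.34⁸ = 145.53

14.00pt, 18.76pt, 25.14pt, 33.69pt, 45.14pt, 60.49pt, 81.05pt, 108.61pt, 145.53pt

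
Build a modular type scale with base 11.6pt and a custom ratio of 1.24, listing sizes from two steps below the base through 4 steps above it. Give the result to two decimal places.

7.54pt, 9.35pt, 11.60pt, 14.38pt, 17.84pt, 22.12pt, 27.42pt

Step -2: 11.6 ÷ 1.24² = 7.54
Step -1: 11.6 ÷ 1.24 = 9.35
Step 0: 11.6pt
Step 1: 11.6 × 1.24 = 14.38
Step 2: 11.6 × 1.24² = 17.84
Step 3: 11.6 × 1.24³ = 22.12
Step 4: 11.6 × 1.24⁴ = 27.42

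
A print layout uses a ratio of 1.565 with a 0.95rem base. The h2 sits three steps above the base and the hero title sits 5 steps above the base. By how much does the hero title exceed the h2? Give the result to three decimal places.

5.277rem

Step 3: 0.95 × 1.565³ = 3.64139rem
Step 5: 0.95 × 1.565⁵ = 8.91857rem
Difference: 8.91857 − 3.64139 = 5.27718rem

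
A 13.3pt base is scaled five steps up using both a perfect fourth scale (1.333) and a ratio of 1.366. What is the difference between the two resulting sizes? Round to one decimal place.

Perfect fourth: 13.3 × 1.333⁵ = 55.976pt
At 1.366: 13.3 × 1.366⁵ = 63.256pt
Difference: 63.256 − 55.976 = 7.280pt

7.3pt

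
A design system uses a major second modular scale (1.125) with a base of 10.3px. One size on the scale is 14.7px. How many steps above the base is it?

3

1.125ⁿ = 14.7 / 10.3 = 1.4272
n = ln(1.4272) / ln(1.125) = 0.3557 / 0.1178 ≈ 3.02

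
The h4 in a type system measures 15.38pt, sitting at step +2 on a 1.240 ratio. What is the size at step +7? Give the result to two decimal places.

45.09pt

15.38 × 1.240⁵ = 15.38 × 2.93163 ≈ 45.088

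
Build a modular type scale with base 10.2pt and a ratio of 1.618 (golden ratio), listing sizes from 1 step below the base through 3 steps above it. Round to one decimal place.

6.3pt, 10.2pt, 16.5pt, 26.7pt, 43.2pt

Step -1: 10.2 ÷ 1.618 = 6.3
Step 0: 10.2pt
Step 1: 10.2 × 1.618 = 16.5
Step 2: 10.2 × 1.618² = 26.7
Step 3: 10.2 × 1.618³ = 43.2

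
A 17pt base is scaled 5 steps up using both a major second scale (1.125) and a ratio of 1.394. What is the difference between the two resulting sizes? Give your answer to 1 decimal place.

Major second: 17.0 × 1.125⁵ = 30.635pt
At 1.394: 17.0 × 1.394⁵ = 89.488pt
Difference: 89.488 − 30.635 = 58.853pt

58.9pt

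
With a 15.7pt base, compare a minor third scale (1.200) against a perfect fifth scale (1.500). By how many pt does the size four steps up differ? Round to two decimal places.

46.93pt

Minor third: 15.7 × 1.200⁴ = 32.5555pt
Perfect fifth: 15.7 × 1.500⁴ = 79.4813pt
Difference: 79.4813 − 32.5555 = 46.9258pt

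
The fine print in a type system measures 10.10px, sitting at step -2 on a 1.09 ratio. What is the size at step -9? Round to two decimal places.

10.10 ÷ 1.09⁷ = 10.10 ÷ 1.82804 ≈ 5.525

5.53px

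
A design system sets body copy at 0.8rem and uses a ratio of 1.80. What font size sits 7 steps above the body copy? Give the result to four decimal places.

0.8 × 1.80⁷ = 0.8 × 61.22200 ≈ 48.9776

48.9776rem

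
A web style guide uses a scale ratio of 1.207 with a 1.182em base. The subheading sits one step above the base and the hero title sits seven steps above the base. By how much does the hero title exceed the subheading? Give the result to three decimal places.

2.985em

Step 1: 1.182 × 1.207 = 1.42667em
Step 7: 1.182 × 1.207⁷ = 4.41132em
Difference: 4.41132 − 1.42667 = 2.98465em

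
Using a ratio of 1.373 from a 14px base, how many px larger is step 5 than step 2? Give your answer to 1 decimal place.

41.9px

Step 2: 14.0 × 1.373² = 26.392px
Step 5: 14.0 × 1.373⁵ = 68.309px
Difference: 68.309 − 26.392 = 41.917px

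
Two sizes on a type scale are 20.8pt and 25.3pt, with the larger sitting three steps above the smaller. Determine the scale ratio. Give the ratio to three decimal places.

1.067

The ratio satisfies 20.8 × r³ = 25.3, so r = (25.3 / 20.8)^(1/3).
r = 1.2163^(1/3) ≈ 1.0675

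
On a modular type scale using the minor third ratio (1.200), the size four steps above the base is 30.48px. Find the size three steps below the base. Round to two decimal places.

30.48 ÷ 1.200⁷ = 30.48 ÷ 3.58318 ≈ 8.506

8.51px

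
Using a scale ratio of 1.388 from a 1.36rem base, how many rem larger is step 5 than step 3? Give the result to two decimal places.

3.37rem

Step 3: 1.36 × 1.388³ = 3.6367rem
Step 5: 1.36 × 1.388⁵ = 7.0063rem
Difference: 7.0063 − 3.6367 = 3.3696rem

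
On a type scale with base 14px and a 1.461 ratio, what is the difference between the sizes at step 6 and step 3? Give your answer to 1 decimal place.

92.5px

Step 3: 14.0 × 1.461³ = 43.659px
Step 6: 14.0 × 1.461⁶ = 136.154px
Difference: 136.154 − 43.659 = 92.495px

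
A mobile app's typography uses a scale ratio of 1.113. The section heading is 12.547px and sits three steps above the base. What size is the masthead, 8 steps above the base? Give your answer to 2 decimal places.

21.43px

Moving from step +3 to step +8 is 5 steps up, so multiply by r⁵.
12.547 × 1.113⁵ = 12.547 × 1.70795 ≈ 21.430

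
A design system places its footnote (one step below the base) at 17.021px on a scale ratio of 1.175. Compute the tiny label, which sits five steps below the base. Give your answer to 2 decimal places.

17.021 ÷ 1.175⁴ = 17.021 ÷ 1.90613 ≈ 8.930

8.93px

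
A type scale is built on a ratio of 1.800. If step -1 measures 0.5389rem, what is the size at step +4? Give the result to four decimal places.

The gap is 4 − (-1) = 5 steps, so the factor is 1.800^5.
0.5389 × 1.800⁵ = 0.5389 × 18.89568 ≈ 10.1829

10.1829rem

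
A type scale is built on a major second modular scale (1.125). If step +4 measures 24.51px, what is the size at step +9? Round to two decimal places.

The gap is 9 − (4) = 5 steps, so the factor is 1.125^5.
24.51 × 1.125⁵ = 24.51 × 1.80203 ≈ 44.168

44.17px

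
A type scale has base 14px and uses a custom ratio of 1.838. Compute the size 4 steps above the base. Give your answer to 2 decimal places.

159.78px

14.0 × 1.838⁴ = 14.0 × 11.41253 ≈ 159.78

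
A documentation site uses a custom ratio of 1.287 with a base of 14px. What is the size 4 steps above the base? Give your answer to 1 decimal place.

38.4px

Each step on a modular scale multiplies by the ratio, so the size n steps from the base is base × ratioⁿ.
14.0 × 1.287⁴ = 14.0 × 2.74356 ≈ 38.41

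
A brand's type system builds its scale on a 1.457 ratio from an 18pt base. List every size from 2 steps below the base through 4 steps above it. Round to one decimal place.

8.5pt, 12.4pt, 18.0pt, 26.2pt, 38.2pt, 55.7pt, 81.1pt

Step -2: 18.0 ÷ 1.457² = 8.5
Step -1: 18.0 ÷ 1.457 = 12.4
Step 0: 18pt
Step 1: 18.0 × 1.457 = 26.2
Step 2: 18.0 × 1.457² = 38.2
Step 3: 18.0 × 1.457³ = 55.7
Step 4: 18.0 × 1.457⁴ = 81.1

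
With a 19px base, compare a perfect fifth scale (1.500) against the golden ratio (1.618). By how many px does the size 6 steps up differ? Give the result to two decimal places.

124.48px

Perfect fifth: 19.0 × 1.500⁶ = 216.4219px
Golden ratio: 19.0 × 1.618⁶ = 340.8982px
Difference: 340.8982 − 216.4219 = 124.4763px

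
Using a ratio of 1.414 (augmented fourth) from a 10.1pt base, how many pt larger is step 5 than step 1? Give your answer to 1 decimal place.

42.8pt

Step 1: 10.1 × 1.414 = 14.281pt
Step 5: 10.1 × 1.414⁵ = 57.091pt
Difference: 57.091 − 14.281 = 42.810pt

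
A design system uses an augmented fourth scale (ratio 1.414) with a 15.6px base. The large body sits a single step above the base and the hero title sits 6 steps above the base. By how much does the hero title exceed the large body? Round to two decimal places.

102.63px

Step 1: 15.6 × 1.414 = 22.0584px
Step 6: 15.6 × 1.414⁶ = 124.6870px
Difference: 124.6870 − 22.0584 = 102.6286px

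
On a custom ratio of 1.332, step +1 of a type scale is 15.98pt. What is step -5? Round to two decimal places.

15.98 ÷ 1.332⁶ = 15.98 ÷ 5.58503 ≈ 2.861

2.86pt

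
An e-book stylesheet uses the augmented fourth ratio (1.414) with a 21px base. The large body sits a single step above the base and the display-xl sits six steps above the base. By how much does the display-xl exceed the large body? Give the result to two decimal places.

138.15px

Step 1: 21.0 × 1.414 = 29.6940px
Step 6: 21.0 × 1.414⁶ = 167.8478px
Difference: 167.8478 − 29.6940 = 138.1538px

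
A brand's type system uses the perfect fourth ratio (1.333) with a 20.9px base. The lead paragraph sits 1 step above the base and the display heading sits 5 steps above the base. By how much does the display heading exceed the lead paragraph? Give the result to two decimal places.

Step 1: 20.9 × 1.333 = 27.8597px
Step 5: 20.9 × 1.333⁵ = 87.9624px
Difference: 87.9624 − 27.8597 = 60.1027px

60.10px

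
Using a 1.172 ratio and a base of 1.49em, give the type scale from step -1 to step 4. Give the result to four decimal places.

1.2713em, 1.4900em, 1.7463em, 2.0466em, 2.3987em, 2.8112em

Step -1: 1.49 ÷ 1.172 = 1.2713
Step 0: 1.49em
Step 1: 1.49 × 1.172 = 1.7463
Step 2: 1.49 × 1.172² = 2.0466
Step 3: 1.49 × 1.172³ = 2.3987
Step 4: 1.49 × 1.172⁴ = 2.8112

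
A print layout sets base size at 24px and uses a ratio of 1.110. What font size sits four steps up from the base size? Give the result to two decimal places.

24.0 × 1.110⁴ = 24.0 × 1.51807 ≈ 36.43

36.43px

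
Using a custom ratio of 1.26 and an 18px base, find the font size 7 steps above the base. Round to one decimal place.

90.8px

Every step multiplies by the scale ratio.
18.0 × 1.26⁷ = 18.0 × 5.04190 ≈ 90.75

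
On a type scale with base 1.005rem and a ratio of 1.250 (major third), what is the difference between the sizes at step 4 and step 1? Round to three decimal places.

Step 1: 1.005 × 1.250 = 1.25625rem
Step 4: 1.005 × 1.250⁴ = 2.45361rem
Difference: 2.45361 − 1.25625 = 1.19736rem

1.197rem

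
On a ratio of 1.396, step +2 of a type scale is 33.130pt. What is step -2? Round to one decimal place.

8.7pt

Moving from step +2 to step -2 is 4 steps down, so divide by r⁴.
33.130 ÷ 1.396⁴ = 33.130 ÷ 3.79788 ≈ 8.723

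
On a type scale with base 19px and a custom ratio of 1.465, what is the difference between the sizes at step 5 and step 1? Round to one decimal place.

100.4px

Step 1: 19.0 × 1.465 = 27.835px
Step 5: 19.0 × 1.465⁵ = 128.216px
Difference: 128.216 − 27.835 = 100.381px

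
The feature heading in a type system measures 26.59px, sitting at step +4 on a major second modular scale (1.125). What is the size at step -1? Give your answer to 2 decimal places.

Moving from step +4 to step -1 is 5 steps down, so divide by r⁵.
26.59 ÷ 1.125⁵ = 26.59 ÷ 1.80203 ≈ 14.756

14.76px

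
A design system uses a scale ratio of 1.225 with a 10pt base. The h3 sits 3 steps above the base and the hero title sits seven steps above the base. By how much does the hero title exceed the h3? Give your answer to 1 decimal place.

Step 3: 10.0 × 1.225³ = 18.383pt
Step 7: 10.0 × 1.225⁷ = 41.395pt
Difference: 41.395 − 18.383 = 23.012pt

23.0pt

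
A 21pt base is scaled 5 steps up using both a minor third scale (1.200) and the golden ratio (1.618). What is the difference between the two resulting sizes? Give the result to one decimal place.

Minor third: 21.0 × 1.200⁵ = 52.255pt
Golden ratio: 21.0 × 1.618⁵ = 232.869pt
Difference: 232.869 − 52.255 = 180.614pt

180.6pt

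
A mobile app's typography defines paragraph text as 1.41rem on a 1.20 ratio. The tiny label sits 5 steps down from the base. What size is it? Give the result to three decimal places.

0.567rem

A modular type scale is a geometric sequence: sizeₙ = base × rⁿ.
1.41 ÷ 1.20⁵ = 1.41 ÷ 2.48832 ≈ 0.567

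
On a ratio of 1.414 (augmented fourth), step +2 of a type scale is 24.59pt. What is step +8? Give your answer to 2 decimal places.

24.59 × 1.414⁶ = 24.59 × 7.99275 ≈ 196.542

196.54pt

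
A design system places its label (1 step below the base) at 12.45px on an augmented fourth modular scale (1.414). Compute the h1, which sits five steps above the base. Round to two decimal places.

99.51px

12.45 × 1.414⁶ = 12.45 × 7.99275 ≈ 99.510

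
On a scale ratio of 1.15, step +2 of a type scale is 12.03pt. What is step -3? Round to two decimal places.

12.03 ÷ 1.15⁵ = 12.03 ÷ 2.01136 ≈ 5.981

5.98pt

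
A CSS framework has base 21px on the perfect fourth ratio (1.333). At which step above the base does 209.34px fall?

1.333ⁿ = 209.34 / 21 = 9.9686
n = ln(9.9686) / ln(1.333) = 2.2994 / 0.2874 ≈ 8.00

8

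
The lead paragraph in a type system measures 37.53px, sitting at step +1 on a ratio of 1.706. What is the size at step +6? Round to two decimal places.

37.53 × 1.706⁵ = 37.53 × 14.45091 ≈ 542.343

542.34px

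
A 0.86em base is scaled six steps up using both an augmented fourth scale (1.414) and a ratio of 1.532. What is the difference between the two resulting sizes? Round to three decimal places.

4.245em

Augmented fourth: 0.86 × 1.414⁶ = 6.87377em
At 1.532: 0.86 × 1.532⁶ = 11.11862em
Difference: 11.11862 − 6.87377 = 4.24485em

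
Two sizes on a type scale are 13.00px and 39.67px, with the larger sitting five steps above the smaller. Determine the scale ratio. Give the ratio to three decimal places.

1.250

r⁵ = 39.67 / 13.00, so r = (39.67/13.00)^(1/5).
r = 3.0515^(1/5) ≈ 1.2500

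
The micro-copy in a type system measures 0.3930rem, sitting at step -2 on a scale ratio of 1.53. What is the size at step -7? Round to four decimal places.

0.3930 ÷ 1.53⁵ = 0.3930 ÷ 8.38411 ≈ 0.0469

0.0469rem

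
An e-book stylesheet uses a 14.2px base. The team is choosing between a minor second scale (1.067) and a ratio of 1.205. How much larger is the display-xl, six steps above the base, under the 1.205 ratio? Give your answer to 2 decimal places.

22.52px

Minor second: 14.2 × 1.067⁶ = 20.9544px
At 1.205: 14.2 × 1.205⁶ = 43.4721px
Difference: 43.4721 − 20.9544 = 22.5177px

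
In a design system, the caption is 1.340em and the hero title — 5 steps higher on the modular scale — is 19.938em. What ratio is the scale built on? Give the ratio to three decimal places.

The ratio satisfies 1.340 × r⁵ = 19.938, so r = (19.938 / 1.340)^(1/5).
r = 14.8791^(1/5) ≈ 1.7160

1.716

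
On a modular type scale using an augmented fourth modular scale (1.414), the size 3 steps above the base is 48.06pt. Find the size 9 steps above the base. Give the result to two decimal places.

384.13pt

48.06 × 1.414⁶ = 48.06 × 7.99275 ≈ 384.132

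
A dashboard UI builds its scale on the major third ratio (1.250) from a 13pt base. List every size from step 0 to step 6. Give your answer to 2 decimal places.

13.00pt, 16.25pt, 20.31pt, 25.39pt, 31.74pt, 39.67pt, 49.59pt

Step 0: 13pt
Step 1: 13.0 × 1.250 = 16.25
Step 2: 13.0 × 1.250² = 20.31
Step 3: 13.0 × 1.250³ = 25.39
Step 4: 13.0 × 1.250⁴ = 31.74
Step 5: 13.0 × 1.250⁵ = 39.67
Step 6: 13.0 × 1.250⁶ = 49.59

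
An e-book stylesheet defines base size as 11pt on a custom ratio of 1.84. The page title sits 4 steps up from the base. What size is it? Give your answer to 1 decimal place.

126.1pt

11.0 × 1.84⁴ = 11.0 × 11.46229 ≈ 126.09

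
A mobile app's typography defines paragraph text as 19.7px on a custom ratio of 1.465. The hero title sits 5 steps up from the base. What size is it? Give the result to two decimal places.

19.7 × 1.465⁵ = 19.7 × 6.74820 ≈ 132.94

132.94px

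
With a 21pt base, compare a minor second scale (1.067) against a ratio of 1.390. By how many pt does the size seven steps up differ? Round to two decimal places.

177.47pt

Minor second: 21.0 × 1.067⁷ = 33.0651pt
At 1.390: 21.0 × 1.390⁷ = 210.5343pt
Difference: 210.5343 − 33.0651 = 177.4692pt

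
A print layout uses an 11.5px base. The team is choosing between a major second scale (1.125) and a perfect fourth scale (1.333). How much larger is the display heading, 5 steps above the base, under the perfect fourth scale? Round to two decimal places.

27.68px

Major second: 11.5 × 1.125⁵ = 20.7234px
Perfect fourth: 11.5 × 1.333⁵ = 48.4004px
Difference: 48.4004 − 20.7234 = 27.6770px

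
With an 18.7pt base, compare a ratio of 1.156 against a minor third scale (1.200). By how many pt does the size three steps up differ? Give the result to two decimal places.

3.43pt

At 1.156: 18.7 × 1.156³ = 28.8878pt
Minor third: 18.7 × 1.200³ = 32.3136pt
Difference: 32.3136 − 28.8878 = 3.4258pt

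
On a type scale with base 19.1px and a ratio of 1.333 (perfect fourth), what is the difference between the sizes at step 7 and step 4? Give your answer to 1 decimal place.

82.5px

Step 4: 19.1 × 1.333⁴ = 60.305px
Step 7: 19.1 × 1.333⁷ = 142.838px
Difference: 142.838 − 60.305 = 82.533px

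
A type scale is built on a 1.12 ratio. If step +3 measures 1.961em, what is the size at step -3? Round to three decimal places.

1.961 ÷ 1.12⁶ = 1.961 ÷ 1.97382 ≈ 0.994

0.994em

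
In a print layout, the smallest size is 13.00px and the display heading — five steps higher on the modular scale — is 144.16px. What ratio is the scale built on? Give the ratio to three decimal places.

The ratio satisfies 13.00 × r⁵ = 144.16, so r = (144.16 / 13.00)^(1/5).
r = 11.0892^(1/5) ≈ 1.6180

1.618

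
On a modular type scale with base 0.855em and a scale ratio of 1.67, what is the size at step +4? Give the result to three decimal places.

6.650em

0.855 × 1.67⁴ = 0.855 × 7.77796 ≈ 6.650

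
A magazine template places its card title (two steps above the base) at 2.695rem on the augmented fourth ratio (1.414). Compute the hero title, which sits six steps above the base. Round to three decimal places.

2.695 × 1.414⁴ = 2.695 × 3.99758 ≈ 10.773

10.773rem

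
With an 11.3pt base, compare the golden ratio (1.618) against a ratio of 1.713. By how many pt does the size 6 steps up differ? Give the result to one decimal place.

82.8pt

Golden ratio: 11.3 × 1.618⁶ = 202.745pt
At 1.713: 11.3 × 1.713⁶ = 285.511pt
Difference: 285.511 − 202.745 = 82.766pt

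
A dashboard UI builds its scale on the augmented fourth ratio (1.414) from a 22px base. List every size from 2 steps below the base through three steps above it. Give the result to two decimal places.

Step -2: 22.0 ÷ 1.414² = 11.00
Step -1: 22.0 ÷ 1.414 = 15.56
Step 0: 22px
Step 1: 22.0 × 1.414 = 31.11
Step 2: 22.0 × 1.414² = 43.99
Step 3: 22.0 × 1.414³ = 62.20

11.00px, 15.56px, 22.00px, 31.11px, 43.99px, 62.20px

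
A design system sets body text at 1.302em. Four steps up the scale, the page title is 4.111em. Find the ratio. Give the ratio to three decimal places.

1.333

The ratio satisfies 1.302 × r⁴ = 4.111, so r = (4.111 / 1.302)^(1/4).
r = 3.1575^(1/4) ≈ 1.3330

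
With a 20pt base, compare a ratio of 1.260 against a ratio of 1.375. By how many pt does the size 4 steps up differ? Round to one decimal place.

At 1.260: 20.0 × 1.260⁴ = 50.409pt
At 1.375: 20.0 × 1.375⁴ = 71.489pt
Difference: 71.489 − 50.409 = 21.080pt

21.1pt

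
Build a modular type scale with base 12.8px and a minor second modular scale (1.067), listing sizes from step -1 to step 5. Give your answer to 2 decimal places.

Step -1: 12.8 ÷ 1.067 = 12.00
Step 0: 12.8px
Step 1: 12.8 × 1.067 = 13.66
Step 2: 12.8 × 1.067² = 14.57
Step 3: 12.8 × 1.067³ = 15.55
Step 4: 12.8 × 1.067⁴ = 16.59
Step 5: 12.8 × 1.067⁵ = 17.70

12.00px, 12.80px, 13.66px, 14.57px, 15.55px, 16.59px, 17.70px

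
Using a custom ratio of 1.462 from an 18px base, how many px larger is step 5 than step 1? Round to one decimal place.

93.9px

Step 1: 18.0 × 1.462 = 26.316px
Step 5: 18.0 × 1.462⁵ = 120.229px
Difference: 120.229 − 26.316 = 93.913px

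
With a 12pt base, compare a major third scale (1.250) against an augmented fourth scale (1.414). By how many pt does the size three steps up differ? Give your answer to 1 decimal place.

10.5pt

Major third: 12.0 × 1.250³ = 23.438pt
Augmented fourth: 12.0 × 1.414³ = 33.926pt
Difference: 33.926 − 23.438 = 10.488pt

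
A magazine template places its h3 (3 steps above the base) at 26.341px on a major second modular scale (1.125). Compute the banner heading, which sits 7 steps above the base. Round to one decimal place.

42.2px

The gap is 7 − (3) = 4 steps, so the factor is 1.125^4.
26.341 × 1.125⁴ = 26.341 × 1.60181 ≈ 42.193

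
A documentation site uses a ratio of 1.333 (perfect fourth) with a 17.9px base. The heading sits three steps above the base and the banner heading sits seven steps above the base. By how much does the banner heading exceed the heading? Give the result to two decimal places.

91.47px

Step 3: 17.9 × 1.333³ = 42.3978px
Step 7: 17.9 × 1.333⁷ = 133.8641px
Difference: 133.8641 − 42.3978 = 91.4663px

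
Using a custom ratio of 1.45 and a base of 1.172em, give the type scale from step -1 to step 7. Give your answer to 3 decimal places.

Step -1: 1.172 ÷ 1.45 = 0.808
Step 0: 1.172em
Step 1: 1.172 × 1.45 = 1.699
Step 2: 1.172 × 1.45² = 2.464
Step 3: 1.172 × 1.45³ = 3.573
Step 4: 1.172 × 1.45⁴ = 5.181
Step 5: 1.172 × 1.45⁵ = 7.512
Step 6: 1.172 × 1.45⁶ = 10.893
Step 7: 1.172 × 1.45⁷ = 15.794

0.808em, 1.172em, 1.699em, 2.464em, 3.573em, 5.181em, 7.512em, 10.893em, 15.794em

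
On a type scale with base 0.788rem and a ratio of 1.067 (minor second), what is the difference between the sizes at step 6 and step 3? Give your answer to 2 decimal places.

Step 3: 0.788 × 1.067³ = 0.9572rem
Step 6: 0.788 × 1.067⁶ = 1.1628rem
Difference: 1.1628 − 0.9572 = 0.2056rem

0.21rem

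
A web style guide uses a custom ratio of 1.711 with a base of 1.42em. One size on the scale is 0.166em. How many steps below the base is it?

1.711ⁿ = 1.42 / 0.166 = 8.5542
n = ln(8.5542) / ln(1.711) = 2.1464 / 0.5371 ≈ 4.00

4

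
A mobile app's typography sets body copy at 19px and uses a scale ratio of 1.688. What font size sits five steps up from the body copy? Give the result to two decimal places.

A modular type scale is a geometric sequence: sizeₙ = base × rⁿ.
19.0 × 1.688⁵ = 19.0 × 13.70447 ≈ 260.38

260.38px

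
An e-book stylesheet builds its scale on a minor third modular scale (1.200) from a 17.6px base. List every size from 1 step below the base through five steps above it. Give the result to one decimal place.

Step -1: 17.6 ÷ 1.200 = 14.7
Step 0: 17.6px
Step 1: 17.6 × 1.200 = 21.1
Step 2: 17.6 × 1.200² = 25.3
Step 3: 17.6 × 1.200³ = 30.4
Step 4: 17.6 × 1.200⁴ = 36.5
Step 5: 17.6 × 1.200⁵ = 43.8

14.7px, 17.6px, 21.1px, 25.3px, 30.4px, 36.5px, 43.8px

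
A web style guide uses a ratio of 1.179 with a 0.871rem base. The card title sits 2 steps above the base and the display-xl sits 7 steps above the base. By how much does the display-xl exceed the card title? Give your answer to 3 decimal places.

Step 2: 0.871 × 1.179² = 1.21073rem
Step 7: 0.871 × 1.179⁷ = 2.75813rem
Difference: 2.75813 − 1.21073 = 1.54740rem

1.547rem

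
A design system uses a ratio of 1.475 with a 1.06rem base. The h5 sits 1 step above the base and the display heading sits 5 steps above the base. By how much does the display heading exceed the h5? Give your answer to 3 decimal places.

5.837rem

Step 1: 1.06 × 1.475 = 1.56350rem
Step 5: 1.06 × 1.475⁵ = 7.40058rem
Difference: 7.40058 − 1.56350 = 5.83708rem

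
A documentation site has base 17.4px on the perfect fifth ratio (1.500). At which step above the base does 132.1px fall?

5

1.500ⁿ = 132.1 / 17.4 = 7.5920
n = ln(7.5920) / ln(1.500) = 2.0271 / 0.4055 ≈ 5.00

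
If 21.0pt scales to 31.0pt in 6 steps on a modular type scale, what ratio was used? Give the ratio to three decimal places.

r⁶ = 31.0 / 21.0, so r = (31.0/21.0)^(1/6).
r = 1.4762^(1/6) ≈ 1.0671

1.067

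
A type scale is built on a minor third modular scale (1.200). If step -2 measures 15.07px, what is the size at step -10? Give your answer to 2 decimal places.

3.50px

15.07 ÷ 1.200⁸ = 15.07 ÷ 4.29982 ≈ 3.505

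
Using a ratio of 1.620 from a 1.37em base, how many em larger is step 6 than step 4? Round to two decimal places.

Step 4: 1.37 × 1.620⁴ = 9.4358em
Step 6: 1.37 × 1.620⁶ = 24.7634em
Difference: 24.7634 − 9.4358 = 15.3276em

15.33em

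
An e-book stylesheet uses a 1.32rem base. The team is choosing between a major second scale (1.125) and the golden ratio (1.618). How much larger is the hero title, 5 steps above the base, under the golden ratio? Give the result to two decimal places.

12.26rem

Major second: 1.32 × 1.125⁵ = 2.3787rem
Golden ratio: 1.32 × 1.618⁵ = 14.6375rem
Difference: 14.6375 − 2.3787 = 12.2588rem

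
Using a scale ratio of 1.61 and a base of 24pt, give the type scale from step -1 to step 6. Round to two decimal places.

Step -1: 24.0 ÷ 1.61 = 14.91
Step 0: 24pt
Step 1: 24.0 × 1.61 = 38.64
Step 2: 24.0 × 1.61² = 62.21
Step 3: 24.0 × 1.61³ = 100.16
Step 4: 24.0 × 1.61⁴ = 161.26
Step 5: 24.0 × 1.61⁵ = 259.62
Step 6: 24.0 × 1.61⁶ = 417.99

14.91pt, 24.00pt, 38.64pt, 62.21pt, 100.16pt, 161.26pt, 259.62pt, 417.99pt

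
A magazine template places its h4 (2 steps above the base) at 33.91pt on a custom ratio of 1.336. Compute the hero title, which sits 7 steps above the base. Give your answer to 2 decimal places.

144.33pt

33.91 × 1.336⁵ = 33.91 × 4.25630 ≈ 144.331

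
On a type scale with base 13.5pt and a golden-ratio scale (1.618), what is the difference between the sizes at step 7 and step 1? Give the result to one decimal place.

370.1pt

Step 1: 13.5 × 1.618 = 21.843pt
Step 7: 13.5 × 1.618⁷ = 391.907pt
Difference: 391.907 − 21.843 = 370.064pt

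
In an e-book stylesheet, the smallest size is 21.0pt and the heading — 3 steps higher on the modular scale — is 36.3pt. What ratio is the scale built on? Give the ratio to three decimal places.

1.200

r³ = 36.3 / 21.0, so r = (36.3/21.0)^(1/3).
r = 1.7286^(1/3) ≈ 1.2001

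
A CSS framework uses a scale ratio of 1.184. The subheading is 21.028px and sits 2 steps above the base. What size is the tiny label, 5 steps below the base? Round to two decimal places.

Moving from step +2 to step -5 is 7 steps down, so divide by r⁷.
21.028 ÷ 1.184⁷ = 21.028 ÷ 3.26183 ≈ 6.447

6.45px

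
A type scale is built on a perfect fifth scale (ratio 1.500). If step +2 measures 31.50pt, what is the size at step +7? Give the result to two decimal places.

31.50 × 1.500⁵ = 31.50 × 7.59375 ≈ 239.203

239.20pt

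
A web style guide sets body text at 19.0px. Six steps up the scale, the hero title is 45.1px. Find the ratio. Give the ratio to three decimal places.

The ratio satisfies 19.0 × r⁶ = 45.1, so r = (45.1 / 19.0)^(1/6).
r = 2.3737^(1/6) ≈ 1.1550

1.155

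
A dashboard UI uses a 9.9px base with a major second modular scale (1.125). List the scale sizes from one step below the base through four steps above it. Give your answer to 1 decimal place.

8.8px, 9.9px, 11.1px, 12.5px, 14.1px, 15.9px

Step -1: 9.9 ÷ 1.125 = 8.8
Step 0: 9.9px
Step 1: 9.9 × 1.125 = 11.1
Step 2: 9.9 × 1.125² = 12.5
Step 3: 9.9 × 1.125³ = 14.1
Step 4: 9.9 × 1.125⁴ = 15.9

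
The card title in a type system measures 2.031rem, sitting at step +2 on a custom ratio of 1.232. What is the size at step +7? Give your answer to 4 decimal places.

Moving from step +2 to step +7 is 5 steps up, so multiply by r⁵.
2.031 × 1.232⁵ = 2.031 × 2.83827 ≈ 5.7645

5.7645rem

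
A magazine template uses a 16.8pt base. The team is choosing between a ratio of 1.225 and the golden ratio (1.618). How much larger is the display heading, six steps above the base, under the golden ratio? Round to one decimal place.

At 1.225: 16.8 × 1.225⁶ = 56.771pt
Golden ratio: 16.8 × 1.618⁶ = 301.426pt
Difference: 301.426 − 56.771 = 244.655pt

244.7pt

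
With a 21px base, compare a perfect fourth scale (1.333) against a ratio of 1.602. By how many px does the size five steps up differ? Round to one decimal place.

133.2px

Perfect fourth: 21.0 × 1.333⁵ = 88.383px
At 1.602: 21.0 × 1.602⁵ = 221.581px
Difference: 221.581 − 88.383 = 133.198px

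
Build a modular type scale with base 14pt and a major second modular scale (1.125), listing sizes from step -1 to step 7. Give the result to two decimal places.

Step -1: 14.0 ÷ 1.125 = 12.44
Step 0: 14pt
Step 1: 14.0 × 1.125 = 15.75
Step 2: 14.0 × 1.125² = 17.72
Step 3: 14.0 × 1.125³ = 19.93
Step 4: 14.0 × 1.125⁴ = 22.43
Step 5: 14.0 × 1.125⁵ = 25.23
Step 6: 14.0 × 1.125⁶ = 28.38
Step 7: 14.0 × 1.125⁷ = 31.93

12.44pt, 14.00pt, 15.75pt, 17.72pt, 19.93pt, 22.43pt, 25.23pt, 28.38pt, 31.93pt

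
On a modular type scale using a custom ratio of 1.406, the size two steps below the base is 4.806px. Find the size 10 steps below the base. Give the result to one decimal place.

Moving from step -2 to step -10 is 8 steps down, so divide by r⁸.
4.806 ÷ 1.406⁸ = 4.806 ÷ 15.27153 ≈ 0.315

0.3px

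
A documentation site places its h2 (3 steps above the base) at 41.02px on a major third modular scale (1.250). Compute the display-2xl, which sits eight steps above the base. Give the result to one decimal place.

41.02 × 1.250⁵ = 41.02 × 3.05176 ≈ 125.183

125.2px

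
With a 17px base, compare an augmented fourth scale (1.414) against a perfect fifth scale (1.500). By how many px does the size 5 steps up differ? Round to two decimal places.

33.00px

Augmented fourth: 17.0 × 1.414⁵ = 96.0939px
Perfect fifth: 17.0 × 1.500⁵ = 129.0938px
Difference: 129.0938 − 96.0939 = 32.9999px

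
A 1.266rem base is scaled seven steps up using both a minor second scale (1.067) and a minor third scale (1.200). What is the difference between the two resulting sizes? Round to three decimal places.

2.543rem

Minor second: 1.266 × 1.067⁷ = 1.99335rem
Minor third: 1.266 × 1.200⁷ = 4.53631rem
Difference: 4.53631 − 1.99335 = 2.54296rem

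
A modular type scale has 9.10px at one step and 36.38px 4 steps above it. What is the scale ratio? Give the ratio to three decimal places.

1.414

The ratio satisfies 9.10 × r⁴ = 36.38, so r = (36.38 / 9.10)^(1/4).
r = 3.9978^(1/4) ≈ 1.4140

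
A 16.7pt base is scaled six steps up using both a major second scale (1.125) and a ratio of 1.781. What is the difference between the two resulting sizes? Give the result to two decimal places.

499.11pt

Major second: 16.7 × 1.125⁶ = 33.8557pt
At 1.781: 16.7 × 1.781⁶ = 532.9666pt
Difference: 532.9666 − 33.8557 = 499.1109pt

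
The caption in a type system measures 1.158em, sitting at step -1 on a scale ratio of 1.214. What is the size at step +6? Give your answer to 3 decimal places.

The gap is 6 − (-1) = 7 steps, so the factor is 1.214^7.
1.158 × 1.214⁷ = 1.158 × 3.88625 ≈ 4.500

4.500em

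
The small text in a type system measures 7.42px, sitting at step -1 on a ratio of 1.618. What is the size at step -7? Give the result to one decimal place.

Moving from step -1 to step -7 is 6 steps down, so divide by r⁶.
7.42 ÷ 1.618⁶ = 7.42 ÷ 17.94201 ≈ 0.414

0.4px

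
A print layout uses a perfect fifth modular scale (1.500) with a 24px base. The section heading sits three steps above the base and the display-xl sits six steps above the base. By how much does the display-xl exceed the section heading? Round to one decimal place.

Step 3: 24.0 × 1.500³ = 81.000px
Step 6: 24.0 × 1.500⁶ = 273.375px
Difference: 273.375 − 81.000 = 192.375px

192.4px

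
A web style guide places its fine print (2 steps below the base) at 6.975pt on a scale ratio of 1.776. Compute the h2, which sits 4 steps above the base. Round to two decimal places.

218.88pt

Moving from step -2 to step +4 is 6 steps up, so multiply by r⁶.
6.975 × 1.776⁶ = 6.975 × 31.38035 ≈ 218.878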